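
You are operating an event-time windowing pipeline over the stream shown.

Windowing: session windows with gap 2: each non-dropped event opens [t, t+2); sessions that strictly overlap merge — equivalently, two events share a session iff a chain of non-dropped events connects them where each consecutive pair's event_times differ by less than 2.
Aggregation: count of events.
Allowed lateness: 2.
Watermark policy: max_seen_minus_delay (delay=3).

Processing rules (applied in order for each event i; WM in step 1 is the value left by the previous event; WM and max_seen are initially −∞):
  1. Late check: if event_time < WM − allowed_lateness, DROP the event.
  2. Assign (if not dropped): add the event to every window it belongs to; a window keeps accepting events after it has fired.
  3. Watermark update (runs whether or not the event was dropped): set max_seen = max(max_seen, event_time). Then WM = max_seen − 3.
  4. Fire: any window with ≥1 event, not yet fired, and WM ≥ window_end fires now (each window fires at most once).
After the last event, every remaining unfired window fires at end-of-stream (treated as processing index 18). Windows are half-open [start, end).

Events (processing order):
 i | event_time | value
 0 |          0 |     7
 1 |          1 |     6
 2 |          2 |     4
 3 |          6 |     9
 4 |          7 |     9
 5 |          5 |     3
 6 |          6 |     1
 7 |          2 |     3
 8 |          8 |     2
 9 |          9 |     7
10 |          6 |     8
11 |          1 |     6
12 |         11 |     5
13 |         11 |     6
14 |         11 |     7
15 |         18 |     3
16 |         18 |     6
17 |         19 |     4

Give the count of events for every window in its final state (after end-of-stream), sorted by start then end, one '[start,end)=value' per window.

i=0 t=0 v=7: → [0,2); WM=-3
i=1 t=1 v=6: → [0,3); WM=-2
i=2 t=2 v=4: → [0,4); WM=-1
i=3 t=6 v=9: → [6,8); WM=3
i=4 t=7 v=9: → [6,9); WM=4
i=5 t=5 v=3: → [5,9); WM=4
i=6 t=6 v=1: → [5,9); WM=4
i=7 t=2 v=3: → [0,4); WM=4
i=8 t=8 v=2: → [5,10); WM=5
i=9 t=9 v=7: → [5,11); WM=6
i=10 t=6 v=8: → [5,11); WM=6
i=11 t=1 v=6: DROP (t<6-2); WM=6
i=12 t=11 v=5: → [11,13); WM=8
i=13 t=11 v=6: → [11,13); WM=8
i=14 t=11 v=7: → [11,13); WM=8
i=15 t=18 v=3: → [18,20); WM=15
i=16 t=18 v=6: → [18,20); WM=15
i=17 t=19 v=4: → [18,21); WM=16

[0,4)=4 [5,11)=7 [11,13)=3 [18,21)=3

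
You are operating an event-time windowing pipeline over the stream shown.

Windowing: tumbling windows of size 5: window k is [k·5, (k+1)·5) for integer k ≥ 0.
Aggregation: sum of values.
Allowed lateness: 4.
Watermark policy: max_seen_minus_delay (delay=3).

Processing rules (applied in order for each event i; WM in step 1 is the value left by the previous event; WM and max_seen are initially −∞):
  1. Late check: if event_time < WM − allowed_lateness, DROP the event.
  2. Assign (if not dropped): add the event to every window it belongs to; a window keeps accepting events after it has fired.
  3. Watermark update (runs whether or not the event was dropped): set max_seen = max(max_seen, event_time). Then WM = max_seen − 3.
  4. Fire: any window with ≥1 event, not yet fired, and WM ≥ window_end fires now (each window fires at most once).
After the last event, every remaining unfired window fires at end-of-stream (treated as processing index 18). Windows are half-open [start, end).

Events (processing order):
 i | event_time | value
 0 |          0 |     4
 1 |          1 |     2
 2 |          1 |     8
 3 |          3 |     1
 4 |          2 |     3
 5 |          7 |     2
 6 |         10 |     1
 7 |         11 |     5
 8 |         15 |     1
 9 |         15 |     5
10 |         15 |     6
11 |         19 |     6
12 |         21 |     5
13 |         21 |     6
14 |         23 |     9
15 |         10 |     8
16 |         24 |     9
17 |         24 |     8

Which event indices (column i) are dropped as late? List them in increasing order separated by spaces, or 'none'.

15

i=0 t=0 v=4: → [0,5); WM=-3
i=1 t=1 v=2: → [0,5); WM=-2
i=2 t=1 v=8: → [0,5); WM=-2
i=3 t=3 v=1: → [0,5); WM=0
i=4 t=2 v=3: → [0,5); WM=0
i=5 t=7 v=2: → [5,10); WM=4
i=6 t=10 v=1: → [10,15); WM=7; [0,5) fires=18
i=7 t=11 v=5: → [10,15); WM=8
i=8 t=15 v=1: → [15,20); WM=12; [5,10) fires=2
i=9 t=15 v=5: → [15,20); WM=12
i=10 t=15 v=6: → [15,20); WM=12
i=11 t=19 v=6: → [15,20); WM=16; [10,15) fires=6
i=12 t=21 v=5: → [20,25); WM=18
i=13 t=21 v=6: → [20,25); WM=18
i=14 t=23 v=9: → [20,25); WM=20; [15,20) fires=18
i=15 t=10 v=8: DROP (t<20-4); WM=20
i=16 t=24 v=9: → [20,25); WM=21
i=17 t=24 v=8: → [20,25); WM=21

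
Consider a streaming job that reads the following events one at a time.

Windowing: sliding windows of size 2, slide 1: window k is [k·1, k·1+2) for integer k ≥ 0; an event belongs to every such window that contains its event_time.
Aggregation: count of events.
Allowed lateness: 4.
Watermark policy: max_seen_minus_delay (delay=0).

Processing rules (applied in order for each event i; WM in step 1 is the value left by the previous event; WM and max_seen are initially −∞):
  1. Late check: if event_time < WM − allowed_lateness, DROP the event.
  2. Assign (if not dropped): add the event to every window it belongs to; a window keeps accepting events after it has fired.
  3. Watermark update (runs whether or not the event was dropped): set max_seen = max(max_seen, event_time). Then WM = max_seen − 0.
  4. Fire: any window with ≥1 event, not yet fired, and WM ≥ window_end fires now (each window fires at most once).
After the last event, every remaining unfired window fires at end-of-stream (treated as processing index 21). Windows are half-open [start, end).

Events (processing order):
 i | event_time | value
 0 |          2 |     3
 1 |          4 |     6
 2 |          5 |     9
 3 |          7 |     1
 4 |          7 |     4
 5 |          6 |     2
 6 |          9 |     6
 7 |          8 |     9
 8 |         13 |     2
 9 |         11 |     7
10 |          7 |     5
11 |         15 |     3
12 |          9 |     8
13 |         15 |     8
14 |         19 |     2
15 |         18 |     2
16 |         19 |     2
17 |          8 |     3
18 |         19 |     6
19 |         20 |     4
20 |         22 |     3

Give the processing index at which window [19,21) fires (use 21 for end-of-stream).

20

i=0 t=2 v=3: → [2,4),[1,3); WM=2
i=1 t=4 v=6: → [4,6),[3,5); WM=4; [1,3) fires=1 [2,4) fires=1
i=2 t=5 v=9: → [5,7),[4,6); WM=5; [3,5) fires=1
i=3 t=7 v=1: → [7,9),[6,8); WM=7; [4,6) fires=2 [5,7) fires=1
i=4 t=7 v=4: → [7,9),[6,8); WM=7
i=5 t=6 v=2: → [6,8),[5,7); WM=7
i=6 t=9 v=6: → [9,11),[8,10); WM=9; [6,8) fires=3 [7,9) fires=2
i=7 t=8 v=9: → [8,10),[7,9); WM=9
i=8 t=13 v=2: → [13,15),[12,14); WM=13; [8,10) fires=2 [9,11) fires=1
i=9 t=11 v=7: → [11,13),[10,12); WM=13; [10,12) fires=1 [11,13) fires=1
i=10 t=7 v=5: DROP (t<13-4); WM=13
i=11 t=15 v=3: → [15,17),[14,16); WM=15; [12,14) fires=1 [13,15) fires=1
i=12 t=9 v=8: DROP (t<15-4); WM=15
i=13 t=15 v=8: → [15,17),[14,16); WM=15
i=14 t=19 v=2: → [19,21),[18,20); WM=19; [14,16) fires=2 [15,17) fires=2
i=15 t=18 v=2: → [18,20),[17,19); WM=19; [17,19) fires=1
i=16 t=19 v=2: → [19,21),[18,20); WM=19
i=17 t=8 v=3: DROP (t<19-4); WM=19
i=18 t=19 v=6: → [19,21),[18,20); WM=19
i=19 t=20 v=4: → [20,22),[19,21); WM=20; [18,20) fires=4
i=20 t=22 v=3: → [22,24),[21,23); WM=22; [19,21) fires=4 [20,22) fires=1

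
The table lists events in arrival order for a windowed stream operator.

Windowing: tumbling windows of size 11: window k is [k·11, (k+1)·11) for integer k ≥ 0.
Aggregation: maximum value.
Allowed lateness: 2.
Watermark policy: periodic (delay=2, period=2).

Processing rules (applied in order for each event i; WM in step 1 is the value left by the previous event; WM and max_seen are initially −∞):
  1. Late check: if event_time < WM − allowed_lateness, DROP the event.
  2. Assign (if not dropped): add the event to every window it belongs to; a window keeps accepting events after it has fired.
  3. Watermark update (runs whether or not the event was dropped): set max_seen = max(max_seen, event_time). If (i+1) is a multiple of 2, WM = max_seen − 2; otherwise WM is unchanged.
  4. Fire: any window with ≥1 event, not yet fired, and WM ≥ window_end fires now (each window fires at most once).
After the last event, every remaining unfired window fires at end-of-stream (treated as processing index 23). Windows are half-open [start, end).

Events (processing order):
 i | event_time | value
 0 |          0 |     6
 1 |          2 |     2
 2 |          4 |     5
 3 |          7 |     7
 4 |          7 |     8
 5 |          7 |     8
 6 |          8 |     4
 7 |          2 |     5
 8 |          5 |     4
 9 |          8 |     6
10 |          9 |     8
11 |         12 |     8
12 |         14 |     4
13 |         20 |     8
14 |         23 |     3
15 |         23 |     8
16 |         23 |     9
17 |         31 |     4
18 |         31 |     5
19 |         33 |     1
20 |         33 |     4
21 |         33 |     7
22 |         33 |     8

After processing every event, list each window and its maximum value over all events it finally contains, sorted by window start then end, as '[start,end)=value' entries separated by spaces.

i=0 t=0 v=6: → [0,11); WM=−∞
i=1 t=2 v=2: → [0,11); WM=0
i=2 t=4 v=5: → [0,11); WM=0
i=3 t=7 v=7: → [0,11); WM=5
i=4 t=7 v=8: → [0,11); WM=5
i=5 t=7 v=8: → [0,11); WM=5
i=6 t=8 v=4: → [0,11); WM=5
i=7 t=2 v=5: DROP (t<5-2); WM=6
i=8 t=5 v=4: → [0,11); WM=6
i=9 t=8 v=6: → [0,11); WM=6
i=10 t=9 v=8: → [0,11); WM=6
i=11 t=12 v=8: → [11,22); WM=10
i=12 t=14 v=4: → [11,22); WM=10
i=13 t=20 v=8: → [11,22); WM=18; [0,11) fires=8
i=14 t=23 v=3: → [22,33); WM=18
i=15 t=23 v=8: → [22,33); WM=21
i=16 t=23 v=9: → [22,33); WM=21
i=17 t=31 v=4: → [22,33); WM=29; [11,22) fires=8
i=18 t=31 v=5: → [22,33); WM=29
i=19 t=33 v=1: → [33,44); WM=31
i=20 t=33 v=4: → [33,44); WM=31
i=21 t=33 v=7: → [33,44); WM=31
i=22 t=33 v=8: → [33,44); WM=31

[0,11)=8 [11,22)=8 [22,33)=9 [33,44)=8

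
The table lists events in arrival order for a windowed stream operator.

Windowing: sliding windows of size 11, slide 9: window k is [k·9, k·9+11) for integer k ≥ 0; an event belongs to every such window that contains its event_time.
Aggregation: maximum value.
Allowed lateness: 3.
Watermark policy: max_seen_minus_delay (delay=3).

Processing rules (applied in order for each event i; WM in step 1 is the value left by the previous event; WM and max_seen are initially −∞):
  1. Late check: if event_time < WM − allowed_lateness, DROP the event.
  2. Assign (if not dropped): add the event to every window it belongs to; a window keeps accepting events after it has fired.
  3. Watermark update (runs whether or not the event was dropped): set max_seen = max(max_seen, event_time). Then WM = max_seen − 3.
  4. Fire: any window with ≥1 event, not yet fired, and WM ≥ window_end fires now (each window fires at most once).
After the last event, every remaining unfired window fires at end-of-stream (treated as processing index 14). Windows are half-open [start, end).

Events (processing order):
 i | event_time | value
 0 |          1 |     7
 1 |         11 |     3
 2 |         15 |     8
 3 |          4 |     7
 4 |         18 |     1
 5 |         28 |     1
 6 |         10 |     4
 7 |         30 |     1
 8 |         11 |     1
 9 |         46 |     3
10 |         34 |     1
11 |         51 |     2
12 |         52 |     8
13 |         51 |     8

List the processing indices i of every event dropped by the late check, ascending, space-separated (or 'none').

3 6 8 10

i=0 t=1 v=7: → [0,11); WM=-2
i=1 t=11 v=3: → [9,20); WM=8
i=2 t=15 v=8: → [9,20); WM=12; [0,11) fires=7
i=3 t=4 v=7: DROP (t<12-3); WM=12
i=4 t=18 v=1: → [18,29),[9,20); WM=15
i=5 t=28 v=1: → [27,38),[18,29); WM=25; [9,20) fires=8
i=6 t=10 v=4: DROP (t<25-3); WM=25
i=7 t=30 v=1: → [27,38); WM=27
i=8 t=11 v=1: DROP (t<27-3); WM=27
i=9 t=46 v=3: → [45,56),[36,47); WM=43; [18,29) fires=1 [27,38) fires=1
i=10 t=34 v=1: DROP (t<43-3); WM=43
i=11 t=51 v=2: → [45,56); WM=48; [36,47) fires=3
i=12 t=52 v=8: → [45,56); WM=49
i=13 t=51 v=8: → [45,56); WM=49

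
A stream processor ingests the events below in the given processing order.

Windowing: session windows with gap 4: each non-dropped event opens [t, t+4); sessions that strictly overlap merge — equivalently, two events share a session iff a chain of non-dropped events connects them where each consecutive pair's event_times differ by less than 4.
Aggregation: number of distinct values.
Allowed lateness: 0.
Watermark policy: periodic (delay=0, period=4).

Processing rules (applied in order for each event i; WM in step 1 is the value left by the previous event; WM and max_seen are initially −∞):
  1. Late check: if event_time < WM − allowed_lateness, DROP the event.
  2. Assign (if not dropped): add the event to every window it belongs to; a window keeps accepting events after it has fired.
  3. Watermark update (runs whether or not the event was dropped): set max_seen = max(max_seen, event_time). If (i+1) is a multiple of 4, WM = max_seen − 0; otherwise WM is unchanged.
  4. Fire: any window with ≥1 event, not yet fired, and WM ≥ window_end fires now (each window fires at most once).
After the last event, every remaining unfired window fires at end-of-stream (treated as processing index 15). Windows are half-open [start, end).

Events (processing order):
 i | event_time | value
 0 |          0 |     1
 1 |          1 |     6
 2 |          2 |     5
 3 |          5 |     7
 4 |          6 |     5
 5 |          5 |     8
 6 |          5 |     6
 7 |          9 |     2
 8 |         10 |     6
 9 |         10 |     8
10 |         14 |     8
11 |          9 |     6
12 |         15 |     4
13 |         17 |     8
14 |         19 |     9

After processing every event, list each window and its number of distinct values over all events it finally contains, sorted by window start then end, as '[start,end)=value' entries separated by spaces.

[0,14)=6 [14,23)=3

i=0 t=0 v=1: → [0,4); WM=−∞
i=1 t=1 v=6: → [0,5); WM=−∞
i=2 t=2 v=5: → [0,6); WM=−∞
i=3 t=5 v=7: → [0,9); WM=5
i=4 t=6 v=5: → [0,10); WM=5
i=5 t=5 v=8: → [0,10); WM=5
i=6 t=5 v=6: → [0,10); WM=5
i=7 t=9 v=2: → [0,13); WM=9
i=8 t=10 v=6: → [0,14); WM=9
i=9 t=10 v=8: → [0,14); WM=9
i=10 t=14 v=8: → [14,18); WM=9
i=11 t=9 v=6: → [0,14); WM=14
i=12 t=15 v=4: → [14,19); WM=14
i=13 t=17 v=8: → [14,21); WM=14
i=14 t=19 v=9: → [14,23); WM=14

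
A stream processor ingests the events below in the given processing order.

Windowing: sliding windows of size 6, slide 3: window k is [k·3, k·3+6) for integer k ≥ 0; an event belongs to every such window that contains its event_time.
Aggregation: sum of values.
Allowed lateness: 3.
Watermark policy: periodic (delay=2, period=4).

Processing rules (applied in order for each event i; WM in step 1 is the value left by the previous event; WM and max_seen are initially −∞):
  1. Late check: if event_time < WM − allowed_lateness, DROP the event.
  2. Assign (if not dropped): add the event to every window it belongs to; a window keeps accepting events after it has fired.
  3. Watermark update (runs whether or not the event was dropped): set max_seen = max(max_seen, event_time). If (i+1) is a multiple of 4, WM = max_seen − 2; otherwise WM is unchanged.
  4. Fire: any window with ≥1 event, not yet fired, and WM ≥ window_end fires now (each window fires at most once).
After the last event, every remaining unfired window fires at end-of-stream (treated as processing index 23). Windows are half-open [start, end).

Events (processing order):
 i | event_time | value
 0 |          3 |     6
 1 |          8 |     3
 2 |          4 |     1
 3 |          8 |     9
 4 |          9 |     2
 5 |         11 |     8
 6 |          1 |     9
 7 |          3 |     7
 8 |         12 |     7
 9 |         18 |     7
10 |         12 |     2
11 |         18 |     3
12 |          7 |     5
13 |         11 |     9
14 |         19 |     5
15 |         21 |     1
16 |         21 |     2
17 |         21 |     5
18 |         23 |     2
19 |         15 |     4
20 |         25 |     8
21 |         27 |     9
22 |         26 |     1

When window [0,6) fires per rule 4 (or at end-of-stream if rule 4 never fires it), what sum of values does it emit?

i=0 t=3 v=6: → [3,9),[0,6); WM=−∞
i=1 t=8 v=3: → [6,12),[3,9); WM=−∞
i=2 t=4 v=1: → [3,9),[0,6); WM=−∞
i=3 t=8 v=9: → [6,12),[3,9); WM=6; [0,6) fires=7
i=4 t=9 v=2: → [9,15),[6,12); WM=6
i=5 t=11 v=8: → [9,15),[6,12); WM=6
i=6 t=1 v=9: DROP (t<6-3); WM=6
i=7 t=3 v=7: → [3,9),[0,6); WM=9; [3,9) fires=26
i=8 t=12 v=7: → [12,18),[9,15); WM=9
i=9 t=18 v=7: → [18,24),[15,21); WM=9
i=10 t=12 v=2: → [12,18),[9,15); WM=9
i=11 t=18 v=3: → [18,24),[15,21); WM=16; [6,12) fires=22 [9,15) fires=19
i=12 t=7 v=5: DROP (t<16-3); WM=16
i=13 t=11 v=9: DROP (t<16-3); WM=16
i=14 t=19 v=5: → [18,24),[15,21); WM=16
i=15 t=21 v=1: → [21,27),[18,24); WM=19; [12,18) fires=9
i=16 t=21 v=2: → [21,27),[18,24); WM=19
i=17 t=21 v=5: → [21,27),[18,24); WM=19
i=18 t=23 v=2: → [21,27),[18,24); WM=19
i=19 t=15 v=4: DROP (t<19-3); WM=21; [15,21) fires=15
i=20 t=25 v=8: → [24,30),[21,27); WM=21
i=21 t=27 v=9: → [27,33),[24,30); WM=21
i=22 t=26 v=1: → [24,30),[21,27); WM=21

7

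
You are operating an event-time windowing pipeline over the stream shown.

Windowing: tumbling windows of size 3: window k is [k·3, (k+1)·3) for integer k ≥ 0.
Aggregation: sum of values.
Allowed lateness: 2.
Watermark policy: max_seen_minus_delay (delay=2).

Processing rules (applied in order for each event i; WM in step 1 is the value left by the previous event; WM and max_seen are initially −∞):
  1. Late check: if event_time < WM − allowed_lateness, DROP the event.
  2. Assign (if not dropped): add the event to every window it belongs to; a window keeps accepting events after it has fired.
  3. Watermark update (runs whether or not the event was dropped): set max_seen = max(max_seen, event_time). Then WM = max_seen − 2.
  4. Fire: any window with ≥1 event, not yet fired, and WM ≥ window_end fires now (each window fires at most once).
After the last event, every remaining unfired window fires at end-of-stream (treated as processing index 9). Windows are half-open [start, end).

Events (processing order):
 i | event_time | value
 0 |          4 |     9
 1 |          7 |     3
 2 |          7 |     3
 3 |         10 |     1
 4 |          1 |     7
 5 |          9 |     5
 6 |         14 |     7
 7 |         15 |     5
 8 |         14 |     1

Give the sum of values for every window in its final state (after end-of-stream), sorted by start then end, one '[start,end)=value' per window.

i=0 t=4 v=9: → [3,6); WM=2
i=1 t=7 v=3: → [6,9); WM=5
i=2 t=7 v=3: → [6,9); WM=5
i=3 t=10 v=1: → [9,12); WM=8; [3,6) fires=9
i=4 t=1 v=7: DROP (t<8-2); WM=8
i=5 t=9 v=5: → [9,12); WM=8
i=6 t=14 v=7: → [12,15); WM=12; [6,9) fires=6 [9,12) fires=6
i=7 t=15 v=5: → [15,18); WM=13
i=8 t=14 v=1: → [12,15); WM=13

[3,6)=9 [6,9)=6 [9,12)=6 [12,15)=8 [15,18)=5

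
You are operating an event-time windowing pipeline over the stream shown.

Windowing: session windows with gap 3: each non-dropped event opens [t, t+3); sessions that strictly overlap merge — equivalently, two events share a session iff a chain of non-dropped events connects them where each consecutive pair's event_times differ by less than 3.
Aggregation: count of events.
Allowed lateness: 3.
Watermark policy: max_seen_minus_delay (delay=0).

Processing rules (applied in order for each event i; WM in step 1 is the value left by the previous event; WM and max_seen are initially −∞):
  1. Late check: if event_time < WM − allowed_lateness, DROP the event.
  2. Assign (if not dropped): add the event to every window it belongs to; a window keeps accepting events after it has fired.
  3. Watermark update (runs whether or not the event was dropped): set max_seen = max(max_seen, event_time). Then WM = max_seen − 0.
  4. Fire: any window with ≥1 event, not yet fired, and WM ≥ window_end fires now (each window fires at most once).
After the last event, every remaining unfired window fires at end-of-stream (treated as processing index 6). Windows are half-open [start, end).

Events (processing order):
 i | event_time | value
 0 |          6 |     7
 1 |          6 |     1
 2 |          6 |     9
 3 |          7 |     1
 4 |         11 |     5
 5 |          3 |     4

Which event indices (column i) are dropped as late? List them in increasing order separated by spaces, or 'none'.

5

i=0 t=6 v=7: → [6,9); WM=6
i=1 t=6 v=1: → [6,9); WM=6
i=2 t=6 v=9: → [6,9); WM=6
i=3 t=7 v=1: → [6,10); WM=7
i=4 t=11 v=5: → [11,14); WM=11
i=5 t=3 v=4: DROP (t<11-3); WM=11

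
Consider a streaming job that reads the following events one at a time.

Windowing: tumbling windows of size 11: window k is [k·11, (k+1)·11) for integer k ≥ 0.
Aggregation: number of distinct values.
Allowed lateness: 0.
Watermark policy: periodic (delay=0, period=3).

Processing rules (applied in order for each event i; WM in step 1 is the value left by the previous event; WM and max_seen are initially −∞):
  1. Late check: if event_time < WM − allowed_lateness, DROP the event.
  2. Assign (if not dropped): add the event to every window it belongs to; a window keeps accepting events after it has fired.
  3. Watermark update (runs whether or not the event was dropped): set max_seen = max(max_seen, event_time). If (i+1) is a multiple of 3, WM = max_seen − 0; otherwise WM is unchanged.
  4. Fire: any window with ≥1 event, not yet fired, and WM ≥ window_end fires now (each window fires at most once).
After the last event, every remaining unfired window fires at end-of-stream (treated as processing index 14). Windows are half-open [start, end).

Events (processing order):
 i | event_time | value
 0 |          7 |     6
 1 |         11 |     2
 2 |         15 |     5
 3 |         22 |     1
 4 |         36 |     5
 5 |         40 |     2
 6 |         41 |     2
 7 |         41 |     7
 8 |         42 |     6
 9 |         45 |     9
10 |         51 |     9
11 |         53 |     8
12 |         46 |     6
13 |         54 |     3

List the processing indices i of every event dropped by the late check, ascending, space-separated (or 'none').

12

i=0 t=7 v=6: → [0,11); WM=−∞
i=1 t=11 v=2: → [11,22); WM=−∞
i=2 t=15 v=5: → [11,22); WM=15; [0,11) fires=1
i=3 t=22 v=1: → [22,33); WM=15
i=4 t=36 v=5: → [33,44); WM=15
i=5 t=40 v=2: → [33,44); WM=40; [11,22) fires=2 [22,33) fires=1
i=6 t=41 v=2: → [33,44); WM=40
i=7 t=41 v=7: → [33,44); WM=40
i=8 t=42 v=6: → [33,44); WM=42
i=9 t=45 v=9: → [44,55); WM=42
i=10 t=51 v=9: → [44,55); WM=42
i=11 t=53 v=8: → [44,55); WM=53; [33,44) fires=4
i=12 t=46 v=6: DROP (t<53-0); WM=53
i=13 t=54 v=3: → [44,55); WM=53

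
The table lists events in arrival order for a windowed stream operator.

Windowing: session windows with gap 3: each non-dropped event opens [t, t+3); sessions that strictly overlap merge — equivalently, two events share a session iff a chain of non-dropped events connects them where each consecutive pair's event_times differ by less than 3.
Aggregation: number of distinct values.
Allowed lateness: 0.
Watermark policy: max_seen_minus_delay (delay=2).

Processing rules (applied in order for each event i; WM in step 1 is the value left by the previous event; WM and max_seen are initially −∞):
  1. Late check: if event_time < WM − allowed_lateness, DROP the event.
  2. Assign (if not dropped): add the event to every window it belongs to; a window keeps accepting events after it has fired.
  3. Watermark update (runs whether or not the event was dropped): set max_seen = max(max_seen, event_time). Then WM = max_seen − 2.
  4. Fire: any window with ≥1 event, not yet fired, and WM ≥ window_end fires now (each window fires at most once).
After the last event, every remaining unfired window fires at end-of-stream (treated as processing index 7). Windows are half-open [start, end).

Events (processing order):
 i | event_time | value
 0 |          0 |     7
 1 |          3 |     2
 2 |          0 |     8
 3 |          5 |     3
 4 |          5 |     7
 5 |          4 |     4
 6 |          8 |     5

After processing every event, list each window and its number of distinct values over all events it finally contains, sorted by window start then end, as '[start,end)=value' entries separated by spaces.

[0,3)=1 [3,8)=4 [8,11)=1

i=0 t=0 v=7: → [0,3); WM=-2
i=1 t=3 v=2: → [3,6); WM=1
i=2 t=0 v=8: DROP (t<1-0); WM=1
i=3 t=5 v=3: → [3,8); WM=3
i=4 t=5 v=7: → [3,8); WM=3
i=5 t=4 v=4: → [3,8); WM=3
i=6 t=8 v=5: → [8,11); WM=6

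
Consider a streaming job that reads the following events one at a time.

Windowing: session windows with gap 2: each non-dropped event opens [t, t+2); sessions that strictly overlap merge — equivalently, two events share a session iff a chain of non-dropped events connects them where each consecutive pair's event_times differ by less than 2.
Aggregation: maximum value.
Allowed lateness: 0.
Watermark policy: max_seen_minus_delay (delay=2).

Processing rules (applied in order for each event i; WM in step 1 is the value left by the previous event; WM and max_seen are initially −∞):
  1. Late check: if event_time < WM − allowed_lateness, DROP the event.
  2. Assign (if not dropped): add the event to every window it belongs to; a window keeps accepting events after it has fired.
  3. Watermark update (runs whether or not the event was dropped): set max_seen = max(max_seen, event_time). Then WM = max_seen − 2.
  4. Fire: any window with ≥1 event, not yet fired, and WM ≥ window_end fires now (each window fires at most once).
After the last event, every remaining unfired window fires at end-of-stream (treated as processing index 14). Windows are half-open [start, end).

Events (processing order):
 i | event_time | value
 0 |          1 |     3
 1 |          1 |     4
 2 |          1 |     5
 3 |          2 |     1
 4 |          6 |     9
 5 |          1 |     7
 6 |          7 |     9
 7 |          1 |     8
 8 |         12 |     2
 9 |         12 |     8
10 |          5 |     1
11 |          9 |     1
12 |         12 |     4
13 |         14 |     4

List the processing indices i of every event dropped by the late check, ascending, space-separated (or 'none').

i=0 t=1 v=3: → [1,3); WM=-1
i=1 t=1 v=4: → [1,3); WM=-1
i=2 t=1 v=5: → [1,3); WM=-1
i=3 t=2 v=1: → [1,4); WM=0
i=4 t=6 v=9: → [6,8); WM=4
i=5 t=1 v=7: DROP (t<4-0); WM=4
i=6 t=7 v=9: → [6,9); WM=5
i=7 t=1 v=8: DROP (t<5-0); WM=5
i=8 t=12 v=2: → [12,14); WM=10
i=9 t=12 v=8: → [12,14); WM=10
i=10 t=5 v=1: DROP (t<10-0); WM=10
i=11 t=9 v=1: DROP (t<10-0); WM=10
i=12 t=12 v=4: → [12,14); WM=10
i=13 t=14 v=4: → [14,16); WM=12

5 7 10 11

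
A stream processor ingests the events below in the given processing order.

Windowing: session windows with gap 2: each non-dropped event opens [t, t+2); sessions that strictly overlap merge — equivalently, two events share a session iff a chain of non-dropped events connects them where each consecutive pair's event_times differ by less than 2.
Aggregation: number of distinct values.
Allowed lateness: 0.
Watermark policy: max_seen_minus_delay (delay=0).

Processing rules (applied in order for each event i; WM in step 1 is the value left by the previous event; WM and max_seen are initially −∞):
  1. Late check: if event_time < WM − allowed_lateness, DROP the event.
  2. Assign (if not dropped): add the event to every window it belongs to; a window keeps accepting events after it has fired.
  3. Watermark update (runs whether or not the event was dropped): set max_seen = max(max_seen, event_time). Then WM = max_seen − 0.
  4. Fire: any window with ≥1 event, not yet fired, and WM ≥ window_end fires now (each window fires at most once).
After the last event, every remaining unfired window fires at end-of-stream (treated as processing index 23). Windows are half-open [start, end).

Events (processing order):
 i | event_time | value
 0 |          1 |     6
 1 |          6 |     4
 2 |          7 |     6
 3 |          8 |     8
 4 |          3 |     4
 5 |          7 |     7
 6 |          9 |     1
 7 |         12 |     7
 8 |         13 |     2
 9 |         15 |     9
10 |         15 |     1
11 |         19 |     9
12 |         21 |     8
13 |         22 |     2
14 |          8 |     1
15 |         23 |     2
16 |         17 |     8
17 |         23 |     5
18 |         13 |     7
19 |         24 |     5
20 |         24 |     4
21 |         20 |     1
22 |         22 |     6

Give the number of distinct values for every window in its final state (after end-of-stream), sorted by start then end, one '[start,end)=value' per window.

[1,3)=1 [6,11)=4 [12,15)=2 [15,17)=2 [19,21)=1 [21,26)=4

i=0 t=1 v=6: → [1,3); WM=1
i=1 t=6 v=4: → [6,8); WM=6
i=2 t=7 v=6: → [6,9); WM=7
i=3 t=8 v=8: → [6,10); WM=8
i=4 t=3 v=4: DROP (t<8-0); WM=8
i=5 t=7 v=7: DROP (t<8-0); WM=8
i=6 t=9 v=1: → [6,11); WM=9
i=7 t=12 v=7: → [12,14); WM=12
i=8 t=13 v=2: → [12,15); WM=13
i=9 t=15 v=9: → [15,17); WM=15
i=10 t=15 v=1: → [15,17); WM=15
i=11 t=19 v=9: → [19,21); WM=19
i=12 t=21 v=8: → [21,23); WM=21
i=13 t=22 v=2: → [21,24); WM=22
i=14 t=8 v=1: DROP (t<22-0); WM=22
i=15 t=23 v=2: → [21,25); WM=23
i=16 t=17 v=8: DROP (t<23-0); WM=23
i=17 t=23 v=5: → [21,25); WM=23
i=18 t=13 v=7: DROP (t<23-0); WM=23
i=19 t=24 v=5: → [21,26); WM=24
i=20 t=24 v=4: → [21,26); WM=24
i=21 t=20 v=1: DROP (t<24-0); WM=24
i=22 t=22 v=6: DROP (t<24-0); WM=24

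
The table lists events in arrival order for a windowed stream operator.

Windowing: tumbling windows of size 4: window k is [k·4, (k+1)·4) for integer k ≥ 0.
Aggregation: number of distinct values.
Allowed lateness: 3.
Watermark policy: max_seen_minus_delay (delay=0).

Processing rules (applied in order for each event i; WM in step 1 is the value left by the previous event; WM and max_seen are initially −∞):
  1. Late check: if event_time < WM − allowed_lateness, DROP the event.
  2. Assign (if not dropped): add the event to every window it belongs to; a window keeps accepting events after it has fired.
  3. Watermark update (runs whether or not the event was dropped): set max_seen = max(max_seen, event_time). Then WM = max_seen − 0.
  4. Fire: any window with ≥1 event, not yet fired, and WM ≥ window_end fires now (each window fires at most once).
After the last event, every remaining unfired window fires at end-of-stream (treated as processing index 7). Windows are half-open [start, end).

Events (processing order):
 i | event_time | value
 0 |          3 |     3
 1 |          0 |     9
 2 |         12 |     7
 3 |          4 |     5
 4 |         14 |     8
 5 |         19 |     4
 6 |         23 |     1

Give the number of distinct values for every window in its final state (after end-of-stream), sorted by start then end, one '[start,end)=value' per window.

i=0 t=3 v=3: → [0,4); WM=3
i=1 t=0 v=9: → [0,4); WM=3
i=2 t=12 v=7: → [12,16); WM=12; [0,4) fires=2
i=3 t=4 v=5: DROP (t<12-3); WM=12
i=4 t=14 v=8: → [12,16); WM=14
i=5 t=19 v=4: → [16,20); WM=19; [12,16) fires=2
i=6 t=23 v=1: → [20,24); WM=23; [16,20) fires=1

[0,4)=2 [12,16)=2 [16,20)=1 [20,24)=1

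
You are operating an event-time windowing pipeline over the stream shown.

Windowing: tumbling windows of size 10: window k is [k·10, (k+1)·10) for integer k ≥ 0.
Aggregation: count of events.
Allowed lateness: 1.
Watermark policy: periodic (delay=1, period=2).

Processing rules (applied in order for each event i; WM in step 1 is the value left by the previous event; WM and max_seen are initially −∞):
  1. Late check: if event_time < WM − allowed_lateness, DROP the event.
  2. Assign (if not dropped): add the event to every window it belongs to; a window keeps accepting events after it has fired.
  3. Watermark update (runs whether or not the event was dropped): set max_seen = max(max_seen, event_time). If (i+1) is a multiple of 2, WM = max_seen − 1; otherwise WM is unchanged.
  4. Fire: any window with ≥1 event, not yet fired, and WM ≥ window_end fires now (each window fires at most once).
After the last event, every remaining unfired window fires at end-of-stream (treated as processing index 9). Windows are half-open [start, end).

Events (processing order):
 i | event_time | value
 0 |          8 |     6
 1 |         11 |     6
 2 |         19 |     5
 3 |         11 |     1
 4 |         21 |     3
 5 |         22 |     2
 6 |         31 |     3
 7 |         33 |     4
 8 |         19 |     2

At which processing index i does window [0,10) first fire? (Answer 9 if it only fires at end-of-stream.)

i=0 t=8 v=6: → [0,10); WM=−∞
i=1 t=11 v=6: → [10,20); WM=10; [0,10) fires=1
i=2 t=19 v=5: → [10,20); WM=10
i=3 t=11 v=1: → [10,20); WM=18
i=4 t=21 v=3: → [20,30); WM=18
i=5 t=22 v=2: → [20,30); WM=21; [10,20) fires=3
i=6 t=31 v=3: → [30,40); WM=21
i=7 t=33 v=4: → [30,40); WM=32; [20,30) fires=2
i=8 t=19 v=2: DROP (t<32-1); WM=32

1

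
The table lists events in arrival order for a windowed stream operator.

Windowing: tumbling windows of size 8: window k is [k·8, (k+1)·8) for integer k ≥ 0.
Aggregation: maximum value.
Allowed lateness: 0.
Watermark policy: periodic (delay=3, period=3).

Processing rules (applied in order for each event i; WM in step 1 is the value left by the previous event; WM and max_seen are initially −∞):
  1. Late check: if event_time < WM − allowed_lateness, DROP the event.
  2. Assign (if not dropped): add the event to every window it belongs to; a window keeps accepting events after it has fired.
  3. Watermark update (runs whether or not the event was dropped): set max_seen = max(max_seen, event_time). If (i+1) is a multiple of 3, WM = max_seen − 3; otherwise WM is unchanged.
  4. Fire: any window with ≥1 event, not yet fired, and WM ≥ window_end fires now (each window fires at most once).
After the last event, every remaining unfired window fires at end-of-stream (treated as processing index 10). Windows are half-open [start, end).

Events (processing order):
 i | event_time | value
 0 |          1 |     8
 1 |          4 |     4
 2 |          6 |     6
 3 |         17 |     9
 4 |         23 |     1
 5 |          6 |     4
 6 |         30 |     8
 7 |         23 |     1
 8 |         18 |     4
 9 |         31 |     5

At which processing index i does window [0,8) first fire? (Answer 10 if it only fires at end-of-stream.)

5

i=0 t=1 v=8: → [0,8); WM=−∞
i=1 t=4 v=4: → [0,8); WM=−∞
i=2 t=6 v=6: → [0,8); WM=3
i=3 t=17 v=9: → [16,24); WM=3
i=4 t=23 v=1: → [16,24); WM=3
i=5 t=6 v=4: → [0,8); WM=20; [0,8) fires=8
i=6 t=30 v=8: → [24,32); WM=20
i=7 t=23 v=1: → [16,24); WM=20
i=8 t=18 v=4: DROP (t<20-0); WM=27; [16,24) fires=9
i=9 t=31 v=5: → [24,32); WM=27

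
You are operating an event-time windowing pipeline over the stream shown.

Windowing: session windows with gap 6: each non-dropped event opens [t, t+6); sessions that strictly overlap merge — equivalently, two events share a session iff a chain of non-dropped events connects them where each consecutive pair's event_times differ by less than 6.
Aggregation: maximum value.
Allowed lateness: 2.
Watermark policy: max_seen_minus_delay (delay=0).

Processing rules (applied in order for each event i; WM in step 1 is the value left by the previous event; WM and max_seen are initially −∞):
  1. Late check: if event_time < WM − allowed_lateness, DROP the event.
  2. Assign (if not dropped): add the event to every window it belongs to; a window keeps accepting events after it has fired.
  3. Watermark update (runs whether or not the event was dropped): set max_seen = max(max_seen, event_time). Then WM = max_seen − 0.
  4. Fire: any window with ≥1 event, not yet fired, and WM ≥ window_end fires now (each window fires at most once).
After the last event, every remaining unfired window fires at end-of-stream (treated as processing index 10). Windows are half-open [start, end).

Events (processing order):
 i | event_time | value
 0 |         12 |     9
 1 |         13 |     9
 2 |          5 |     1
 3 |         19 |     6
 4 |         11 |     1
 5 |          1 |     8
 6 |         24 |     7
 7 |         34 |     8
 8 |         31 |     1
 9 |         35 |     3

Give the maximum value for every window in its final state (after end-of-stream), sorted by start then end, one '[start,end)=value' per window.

[12,19)=9 [19,30)=7 [34,41)=8

i=0 t=12 v=9: → [12,18); WM=12
i=1 t=13 v=9: → [12,19); WM=13
i=2 t=5 v=1: DROP (t<13-2); WM=13
i=3 t=19 v=6: → [19,25); WM=19
i=4 t=11 v=1: DROP (t<19-2); WM=19
i=5 t=1 v=8: DROP (t<19-2); WM=19
i=6 t=24 v=7: → [19,30); WM=24
i=7 t=34 v=8: → [34,40); WM=34
i=8 t=31 v=1: DROP (t<34-2); WM=34
i=9 t=35 v=3: → [34,41); WM=35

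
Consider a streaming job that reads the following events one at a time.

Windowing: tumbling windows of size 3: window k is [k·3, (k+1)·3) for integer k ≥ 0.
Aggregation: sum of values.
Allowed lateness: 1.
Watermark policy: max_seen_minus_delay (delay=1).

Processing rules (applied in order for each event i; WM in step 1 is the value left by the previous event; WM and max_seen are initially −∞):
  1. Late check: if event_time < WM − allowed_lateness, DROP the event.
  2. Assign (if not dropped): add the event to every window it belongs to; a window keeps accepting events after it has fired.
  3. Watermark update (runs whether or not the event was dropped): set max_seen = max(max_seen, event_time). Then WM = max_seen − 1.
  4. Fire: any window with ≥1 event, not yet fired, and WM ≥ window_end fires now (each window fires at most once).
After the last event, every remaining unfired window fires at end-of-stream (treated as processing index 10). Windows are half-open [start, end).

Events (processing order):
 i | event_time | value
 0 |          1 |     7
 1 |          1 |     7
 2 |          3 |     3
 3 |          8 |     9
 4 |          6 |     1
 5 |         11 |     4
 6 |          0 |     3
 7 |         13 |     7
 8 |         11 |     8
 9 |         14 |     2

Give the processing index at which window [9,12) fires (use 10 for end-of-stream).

i=0 t=1 v=7: → [0,3); WM=0
i=1 t=1 v=7: → [0,3); WM=0
i=2 t=3 v=3: → [3,6); WM=2
i=3 t=8 v=9: → [6,9); WM=7; [0,3) fires=14 [3,6) fires=3
i=4 t=6 v=1: → [6,9); WM=7
i=5 t=11 v=4: → [9,12); WM=10; [6,9) fires=10
i=6 t=0 v=3: DROP (t<10-1); WM=10
i=7 t=13 v=7: → [12,15); WM=12; [9,12) fires=4
i=8 t=11 v=8: → [9,12); WM=12
i=9 t=14 v=2: → [12,15); WM=13

7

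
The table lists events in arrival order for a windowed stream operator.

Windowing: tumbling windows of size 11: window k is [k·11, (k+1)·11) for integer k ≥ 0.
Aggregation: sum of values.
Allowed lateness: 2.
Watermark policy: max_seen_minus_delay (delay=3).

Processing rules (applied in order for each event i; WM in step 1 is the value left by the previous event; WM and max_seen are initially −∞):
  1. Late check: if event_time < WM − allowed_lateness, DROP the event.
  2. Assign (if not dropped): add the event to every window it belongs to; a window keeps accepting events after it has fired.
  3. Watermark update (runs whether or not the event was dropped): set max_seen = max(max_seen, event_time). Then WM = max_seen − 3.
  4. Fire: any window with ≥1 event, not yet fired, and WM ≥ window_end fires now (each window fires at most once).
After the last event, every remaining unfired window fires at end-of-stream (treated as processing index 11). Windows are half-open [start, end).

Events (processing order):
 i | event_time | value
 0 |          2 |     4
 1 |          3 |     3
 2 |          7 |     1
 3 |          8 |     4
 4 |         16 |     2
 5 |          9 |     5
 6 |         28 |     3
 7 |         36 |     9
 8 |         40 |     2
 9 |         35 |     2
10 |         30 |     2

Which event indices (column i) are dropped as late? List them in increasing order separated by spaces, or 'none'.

i=0 t=2 v=4: → [0,11); WM=-1
i=1 t=3 v=3: → [0,11); WM=0
i=2 t=7 v=1: → [0,11); WM=4
i=3 t=8 v=4: → [0,11); WM=5
i=4 t=16 v=2: → [11,22); WM=13; [0,11) fires=12
i=5 t=9 v=5: DROP (t<13-2); WM=13
i=6 t=28 v=3: → [22,33); WM=25; [11,22) fires=2
i=7 t=36 v=9: → [33,44); WM=33; [22,33) fires=3
i=8 t=40 v=2: → [33,44); WM=37
i=9 t=35 v=2: → [33,44); WM=37
i=10 t=30 v=2: DROP (t<37-2); WM=37

5 10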